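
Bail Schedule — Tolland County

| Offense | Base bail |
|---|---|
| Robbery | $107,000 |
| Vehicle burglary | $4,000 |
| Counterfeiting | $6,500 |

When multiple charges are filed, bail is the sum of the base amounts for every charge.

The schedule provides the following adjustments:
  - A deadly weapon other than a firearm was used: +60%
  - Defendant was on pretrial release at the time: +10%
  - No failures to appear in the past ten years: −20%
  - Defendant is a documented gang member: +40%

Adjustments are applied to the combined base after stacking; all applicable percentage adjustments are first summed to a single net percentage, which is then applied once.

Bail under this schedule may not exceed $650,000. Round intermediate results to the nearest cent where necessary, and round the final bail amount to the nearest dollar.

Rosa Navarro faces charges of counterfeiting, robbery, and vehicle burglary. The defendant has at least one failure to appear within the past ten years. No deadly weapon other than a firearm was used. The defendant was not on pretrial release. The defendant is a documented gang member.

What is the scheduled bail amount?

Base amounts from the schedule: counterfeiting $6,500; robbery $107,000; vehicle burglary $4,000.
Stacking rule: sum of all bases. $6,500 + $107,000 + $4,000 = $117,500.
Defendant is a documented gang member (+40%): $117,500 × 1.4 = $164,500.
$164,500 is within the $650,000 maximum.

$164,500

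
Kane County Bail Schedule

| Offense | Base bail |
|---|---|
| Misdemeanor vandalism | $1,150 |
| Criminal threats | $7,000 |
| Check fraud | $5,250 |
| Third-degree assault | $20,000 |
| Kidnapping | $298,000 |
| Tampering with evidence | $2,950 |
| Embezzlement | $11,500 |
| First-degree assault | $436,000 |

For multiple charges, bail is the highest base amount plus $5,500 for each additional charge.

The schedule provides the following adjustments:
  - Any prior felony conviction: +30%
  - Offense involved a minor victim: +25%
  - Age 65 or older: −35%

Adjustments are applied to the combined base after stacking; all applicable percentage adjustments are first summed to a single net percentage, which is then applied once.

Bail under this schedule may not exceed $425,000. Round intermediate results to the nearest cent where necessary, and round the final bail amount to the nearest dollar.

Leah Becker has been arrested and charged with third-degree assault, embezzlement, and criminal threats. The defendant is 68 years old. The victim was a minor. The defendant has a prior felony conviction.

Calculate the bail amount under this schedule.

$37,200

Base amounts from the schedule: third-degree assault $20,000; embezzlement $11,500; criminal threats $7,000.
Stacking rule: highest base plus $5,500 per additional charge. Highest is third-degree assault at $20,000; 2 additional charges → +$11,000. Combined base = $31,000.
Net percentage adjustment: +30% +25% −35% = +20%. $31,000 × 1.2 = $37,200.
$37,200 is within the $425,000 maximum.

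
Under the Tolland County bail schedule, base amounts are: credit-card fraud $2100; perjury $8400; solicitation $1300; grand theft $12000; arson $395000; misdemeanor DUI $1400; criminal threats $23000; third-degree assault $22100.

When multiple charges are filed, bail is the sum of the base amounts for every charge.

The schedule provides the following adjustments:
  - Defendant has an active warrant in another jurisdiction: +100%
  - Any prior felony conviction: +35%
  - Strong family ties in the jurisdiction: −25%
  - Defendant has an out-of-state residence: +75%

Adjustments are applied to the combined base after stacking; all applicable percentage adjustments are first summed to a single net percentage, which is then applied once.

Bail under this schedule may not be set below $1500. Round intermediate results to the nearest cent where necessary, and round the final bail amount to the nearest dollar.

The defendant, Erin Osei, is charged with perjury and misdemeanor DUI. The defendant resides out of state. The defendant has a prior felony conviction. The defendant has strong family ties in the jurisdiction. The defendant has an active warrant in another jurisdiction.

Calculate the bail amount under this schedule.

$27930

Base amounts from the schedule: perjury $8400; misdemeanor DUI $1400.
Stacking rule: sum of all bases. $8400 + $1400 = $9800.
Net percentage adjustment: +100% +35% −25% +75% = +185%. $9800 × 2.85 = $27930.
$27930 is at or above the $1500 minimum.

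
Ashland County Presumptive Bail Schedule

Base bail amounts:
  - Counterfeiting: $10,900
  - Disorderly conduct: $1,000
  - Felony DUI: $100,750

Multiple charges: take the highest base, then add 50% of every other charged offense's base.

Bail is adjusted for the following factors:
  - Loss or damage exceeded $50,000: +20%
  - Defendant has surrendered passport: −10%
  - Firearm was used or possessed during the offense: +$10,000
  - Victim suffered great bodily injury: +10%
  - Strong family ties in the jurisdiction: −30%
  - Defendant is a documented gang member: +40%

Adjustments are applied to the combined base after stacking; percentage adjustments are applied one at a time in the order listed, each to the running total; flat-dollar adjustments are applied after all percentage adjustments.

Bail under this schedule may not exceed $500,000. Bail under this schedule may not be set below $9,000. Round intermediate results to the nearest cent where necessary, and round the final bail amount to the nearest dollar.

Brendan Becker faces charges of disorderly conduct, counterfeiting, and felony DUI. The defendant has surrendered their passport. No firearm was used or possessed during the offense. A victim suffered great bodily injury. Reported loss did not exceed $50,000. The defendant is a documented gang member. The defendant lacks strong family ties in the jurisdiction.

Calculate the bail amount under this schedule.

$147,886

Base amounts from the schedule: disorderly conduct $1,000; counterfeiting $10,900; felony DUI $100,750.
Stacking rule: highest base plus 50% of each additional charge. Highest is felony DUI at $100,750. Additional: $1,000 × 50% = $500; $10,900 × 50% = $5,450. Combined base = $100,750 + $5,950 = $106,700.
Defendant has surrendered passport (−10%): $106,700 × 0.9 = $96,030.
Victim suffered great bodily injury (+10%): $96,030 × 1.1 = $105,633.
Defendant is a documented gang member (+40%): $105,633 × 1.4 = $147,886.20.
$147,886.20 is within the $500,000 maximum.
$147,886.20 is at or above the $9,000 minimum.
Rounded to the nearest dollar: $147,886.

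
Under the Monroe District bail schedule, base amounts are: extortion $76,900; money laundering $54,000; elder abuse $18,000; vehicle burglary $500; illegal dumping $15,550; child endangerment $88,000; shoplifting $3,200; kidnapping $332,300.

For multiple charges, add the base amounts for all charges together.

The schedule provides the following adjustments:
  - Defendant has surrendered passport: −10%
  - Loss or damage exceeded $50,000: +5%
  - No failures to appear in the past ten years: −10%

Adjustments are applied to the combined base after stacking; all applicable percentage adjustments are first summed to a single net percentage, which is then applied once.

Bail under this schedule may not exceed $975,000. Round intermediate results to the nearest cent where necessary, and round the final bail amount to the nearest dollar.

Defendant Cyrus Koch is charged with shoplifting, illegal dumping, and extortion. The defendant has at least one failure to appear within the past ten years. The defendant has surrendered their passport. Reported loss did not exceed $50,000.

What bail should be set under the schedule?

$86,085

Base amounts from the schedule: shoplifting $3,200; illegal dumping $15,550; extortion $76,900.
Stacking rule: sum of all bases. $3,200 + $15,550 + $76,900 = $95,650.
Defendant has surrendered passport (−10%): $95,650 × 0.9 = $86,085.
$86,085 is within the $975,000 maximum.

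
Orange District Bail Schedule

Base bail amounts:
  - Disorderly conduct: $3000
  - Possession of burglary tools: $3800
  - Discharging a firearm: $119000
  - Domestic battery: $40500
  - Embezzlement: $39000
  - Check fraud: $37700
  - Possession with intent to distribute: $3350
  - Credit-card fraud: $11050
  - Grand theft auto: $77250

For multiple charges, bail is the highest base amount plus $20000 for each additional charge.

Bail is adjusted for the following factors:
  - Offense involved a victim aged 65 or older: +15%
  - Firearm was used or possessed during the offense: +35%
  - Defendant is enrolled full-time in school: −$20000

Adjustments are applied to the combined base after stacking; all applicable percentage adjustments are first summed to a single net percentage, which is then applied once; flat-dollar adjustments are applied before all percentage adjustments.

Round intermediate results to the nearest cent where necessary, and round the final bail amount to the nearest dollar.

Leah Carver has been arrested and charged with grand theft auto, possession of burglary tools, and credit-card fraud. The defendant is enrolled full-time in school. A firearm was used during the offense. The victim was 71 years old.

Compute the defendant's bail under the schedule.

Base amounts from the schedule: grand theft auto $77250; possession of burglary tools $3800; credit-card fraud $11050.
Stacking rule: highest base plus $20000 per additional charge. Highest is grand theft auto at $77250; 2 additional charges → +$40000. Combined base = $117250.
Defendant is enrolled full-time in school (−$20000 flat): $117250 − $20000 = $97250.
Net percentage adjustment: +15% +35% = +50%. $97250 × 1.5 = $145875.

$145875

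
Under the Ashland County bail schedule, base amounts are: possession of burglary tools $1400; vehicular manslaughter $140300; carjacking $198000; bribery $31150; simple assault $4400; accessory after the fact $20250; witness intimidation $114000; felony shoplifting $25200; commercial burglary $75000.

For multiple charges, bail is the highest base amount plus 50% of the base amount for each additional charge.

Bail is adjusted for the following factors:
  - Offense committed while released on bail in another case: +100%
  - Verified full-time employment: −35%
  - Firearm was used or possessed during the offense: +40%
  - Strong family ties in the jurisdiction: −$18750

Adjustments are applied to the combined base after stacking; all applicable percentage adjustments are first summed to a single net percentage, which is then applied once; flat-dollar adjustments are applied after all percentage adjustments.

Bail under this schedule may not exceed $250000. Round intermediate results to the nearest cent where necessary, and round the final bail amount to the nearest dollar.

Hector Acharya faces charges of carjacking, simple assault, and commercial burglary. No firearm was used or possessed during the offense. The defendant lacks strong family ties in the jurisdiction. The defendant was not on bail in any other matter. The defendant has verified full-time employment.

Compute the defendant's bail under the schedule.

$154505

Base amounts from the schedule: carjacking $198000; simple assault $4400; commercial burglary $75000.
Stacking rule: highest base plus 50% of each additional charge. Highest is carjacking at $198000. Additional: $4400 × 50% = $2200; $75000 × 50% = $37500. Combined base = $198000 + $39700 = $237700.
Verified full-time employment (−35%): $237700 × 0.65 = $154505.
$154505 is within the $250000 maximum.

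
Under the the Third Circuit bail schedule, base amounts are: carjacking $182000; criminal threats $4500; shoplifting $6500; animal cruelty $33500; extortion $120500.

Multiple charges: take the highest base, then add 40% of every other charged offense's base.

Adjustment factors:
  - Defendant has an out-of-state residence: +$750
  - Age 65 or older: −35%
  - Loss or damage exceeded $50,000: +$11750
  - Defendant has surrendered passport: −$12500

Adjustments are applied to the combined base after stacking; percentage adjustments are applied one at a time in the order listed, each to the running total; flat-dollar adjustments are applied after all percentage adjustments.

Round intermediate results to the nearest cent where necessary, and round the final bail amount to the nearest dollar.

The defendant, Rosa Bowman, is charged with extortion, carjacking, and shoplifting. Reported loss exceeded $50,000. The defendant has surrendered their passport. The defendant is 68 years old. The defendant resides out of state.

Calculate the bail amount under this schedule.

Base amounts from the schedule: extortion $120500; carjacking $182000; shoplifting $6500.
Stacking rule: highest base plus 40% of each additional charge. Highest is carjacking at $182000. Additional: $120500 × 40% = $48200; $6500 × 40% = $2600. Combined base = $182000 + $50800 = $232800.
Age 65 or older (−35%): $232800 × 0.65 = $151320.
Defendant has an out-of-state residence (+$750 flat): $151320 + $750 = $152070.
Loss or damage exceeded $50,000 (+$11750 flat): $152070 + $11750 = $163820.
Defendant has surrendered passport (−$12500 flat): $163820 − $12500 = $151320.

$151320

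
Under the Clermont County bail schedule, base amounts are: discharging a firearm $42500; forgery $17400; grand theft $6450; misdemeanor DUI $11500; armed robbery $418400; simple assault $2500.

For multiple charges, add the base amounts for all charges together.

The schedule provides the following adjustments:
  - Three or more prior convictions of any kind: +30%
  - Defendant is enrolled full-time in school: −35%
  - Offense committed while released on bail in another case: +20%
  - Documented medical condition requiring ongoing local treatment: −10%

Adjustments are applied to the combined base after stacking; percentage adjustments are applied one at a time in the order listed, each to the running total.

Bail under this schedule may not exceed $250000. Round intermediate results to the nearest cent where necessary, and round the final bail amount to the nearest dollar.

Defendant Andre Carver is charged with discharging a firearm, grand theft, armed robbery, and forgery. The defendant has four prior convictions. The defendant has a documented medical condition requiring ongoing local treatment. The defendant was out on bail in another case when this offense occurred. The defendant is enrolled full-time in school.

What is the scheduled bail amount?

Base amounts from the schedule: discharging a firearm $42500; grand theft $6450; armed robbery $418400; forgery $17400.
Stacking rule: sum of all bases. $42500 + $6450 + $418400 + $17400 = $484750.
Three or more prior convictions of any kind (+30%): $484750 × 1.3 = $630175.
Defendant is enrolled full-time in school (−35%): $630175 × 0.65 = $409613.75.
Offense committed while released on bail in another case (+20%): $409613.75 × 1.2 = $491536.50.
Documented medical condition requiring ongoing local treatment (−10%): $491536.50 × 0.9 = $442382.85.
Result $442382.85 exceeds the maximum of $250000; bail is capped at $250000.

$250000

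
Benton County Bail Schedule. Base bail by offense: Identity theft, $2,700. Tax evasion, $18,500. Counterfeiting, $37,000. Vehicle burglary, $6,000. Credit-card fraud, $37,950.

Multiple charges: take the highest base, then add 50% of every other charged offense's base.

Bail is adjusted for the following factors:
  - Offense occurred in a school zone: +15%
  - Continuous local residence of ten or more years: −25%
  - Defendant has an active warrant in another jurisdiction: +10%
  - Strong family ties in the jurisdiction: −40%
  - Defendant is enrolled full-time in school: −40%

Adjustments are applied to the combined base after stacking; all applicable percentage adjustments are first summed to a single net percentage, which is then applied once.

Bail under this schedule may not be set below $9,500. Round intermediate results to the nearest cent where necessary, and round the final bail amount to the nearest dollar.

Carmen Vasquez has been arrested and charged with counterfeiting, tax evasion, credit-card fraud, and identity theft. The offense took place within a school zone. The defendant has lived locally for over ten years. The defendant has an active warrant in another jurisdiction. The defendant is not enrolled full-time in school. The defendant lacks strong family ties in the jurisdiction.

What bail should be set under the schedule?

$67,050

Base amounts from the schedule: counterfeiting $37,000; tax evasion $18,500; credit-card fraud $37,950; identity theft $2,700.
Stacking rule: highest base plus 50% of each additional charge. Highest is credit-card fraud at $37,950. Additional: $37,000 × 50% = $18,500; $18,500 × 50% = $9,250; $2,700 × 50% = $1,350. Combined base = $37,950 + $29,100 = $67,050.
Net percentage adjustment: +15% −25% +10% = +0%. $67,050 × 1 = $67,050.
$67,050 is at or above the $9,500 minimum.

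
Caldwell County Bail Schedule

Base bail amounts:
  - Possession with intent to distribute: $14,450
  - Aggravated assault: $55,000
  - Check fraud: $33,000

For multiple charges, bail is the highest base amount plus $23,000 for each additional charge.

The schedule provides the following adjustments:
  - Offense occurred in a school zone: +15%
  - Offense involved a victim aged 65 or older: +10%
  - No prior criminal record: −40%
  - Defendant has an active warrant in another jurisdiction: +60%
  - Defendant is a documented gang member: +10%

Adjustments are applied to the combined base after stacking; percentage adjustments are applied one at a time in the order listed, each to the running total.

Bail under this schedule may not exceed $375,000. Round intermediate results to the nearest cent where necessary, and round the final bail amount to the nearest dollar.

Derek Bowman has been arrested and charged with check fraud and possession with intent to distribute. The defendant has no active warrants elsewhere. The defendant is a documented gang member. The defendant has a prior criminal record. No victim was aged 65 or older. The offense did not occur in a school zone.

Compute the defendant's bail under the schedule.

Base amounts from the schedule: check fraud $33,000; possession with intent to distribute $14,450.
Stacking rule: highest base plus $23,000 per additional charge. Highest is check fraud at $33,000; 1 additional charge → +$23,000. Combined base = $56,000.
Defendant is a documented gang member (+10%): $56,000 × 1.1 = $61,600.
$61,600 is within the $375,000 maximum.

$61,600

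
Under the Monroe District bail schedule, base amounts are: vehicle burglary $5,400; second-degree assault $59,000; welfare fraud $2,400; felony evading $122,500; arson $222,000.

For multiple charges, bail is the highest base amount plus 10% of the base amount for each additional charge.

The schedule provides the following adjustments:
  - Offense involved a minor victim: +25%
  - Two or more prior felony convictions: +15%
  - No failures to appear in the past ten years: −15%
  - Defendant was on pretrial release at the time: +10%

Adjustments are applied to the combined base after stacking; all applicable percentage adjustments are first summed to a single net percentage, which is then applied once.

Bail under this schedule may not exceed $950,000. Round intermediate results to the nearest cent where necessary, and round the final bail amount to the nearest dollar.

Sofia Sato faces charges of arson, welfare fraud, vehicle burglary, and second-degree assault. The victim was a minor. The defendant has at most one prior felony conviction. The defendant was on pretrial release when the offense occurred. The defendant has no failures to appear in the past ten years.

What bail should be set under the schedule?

Base amounts from the schedule: arson $222,000; welfare fraud $2,400; vehicle burglary $5,400; second-degree assault $59,000.
Stacking rule: highest base plus 10% of each additional charge. Highest is arson at $222,000. Additional: $2,400 × 10% = $240; $5,400 × 10% = $540; $59,000 × 10% = $5,900. Combined base = $222,000 + $6,680 = $228,680.
Net percentage adjustment: +25% −15% +10% = +20%. $228,680 × 1.2 = $274,416.
$274,416 is within the $950,000 maximum.

$274,416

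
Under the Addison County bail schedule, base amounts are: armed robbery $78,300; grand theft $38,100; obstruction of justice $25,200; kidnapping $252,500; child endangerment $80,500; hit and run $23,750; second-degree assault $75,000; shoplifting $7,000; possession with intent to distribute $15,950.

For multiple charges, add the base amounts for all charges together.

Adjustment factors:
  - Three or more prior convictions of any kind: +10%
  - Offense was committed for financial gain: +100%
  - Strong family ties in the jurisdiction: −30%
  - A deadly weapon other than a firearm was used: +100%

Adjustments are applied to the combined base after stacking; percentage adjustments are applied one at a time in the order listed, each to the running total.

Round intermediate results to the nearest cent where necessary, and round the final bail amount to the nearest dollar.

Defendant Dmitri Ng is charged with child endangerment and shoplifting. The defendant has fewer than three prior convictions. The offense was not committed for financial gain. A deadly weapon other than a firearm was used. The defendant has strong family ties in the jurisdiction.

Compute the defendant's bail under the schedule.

Base amounts from the schedule: child endangerment $80,500; shoplifting $7,000.
Stacking rule: sum of all bases. $80,500 + $7,000 = $87,500.
Strong family ties in the jurisdiction (−30%): $87,500 × 0.7 = $61,250.
A deadly weapon other than a firearm was used (+100%): $61,250 × 2 = $122,500.

$122,500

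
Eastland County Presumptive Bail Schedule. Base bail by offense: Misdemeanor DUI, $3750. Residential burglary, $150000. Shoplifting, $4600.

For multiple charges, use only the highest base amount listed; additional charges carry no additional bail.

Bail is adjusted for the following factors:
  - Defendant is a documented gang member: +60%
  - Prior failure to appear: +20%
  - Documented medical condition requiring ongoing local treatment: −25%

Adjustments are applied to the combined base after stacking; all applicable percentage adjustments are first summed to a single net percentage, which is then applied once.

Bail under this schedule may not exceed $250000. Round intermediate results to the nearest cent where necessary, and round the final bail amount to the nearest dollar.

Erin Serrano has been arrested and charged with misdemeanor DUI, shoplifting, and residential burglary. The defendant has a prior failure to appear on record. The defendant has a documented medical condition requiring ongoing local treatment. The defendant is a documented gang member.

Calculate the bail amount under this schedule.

$232500

Base amounts from the schedule: misdemeanor DUI $3750; shoplifting $4600; residential burglary $150000.
Stacking rule: use the highest base only. Highest is residential burglary at $150000. Combined base = $150000.
Net percentage adjustment: +60% +20% −25% = +55%. $150000 × 1.55 = $232500.
$232500 is within the $250000 maximum.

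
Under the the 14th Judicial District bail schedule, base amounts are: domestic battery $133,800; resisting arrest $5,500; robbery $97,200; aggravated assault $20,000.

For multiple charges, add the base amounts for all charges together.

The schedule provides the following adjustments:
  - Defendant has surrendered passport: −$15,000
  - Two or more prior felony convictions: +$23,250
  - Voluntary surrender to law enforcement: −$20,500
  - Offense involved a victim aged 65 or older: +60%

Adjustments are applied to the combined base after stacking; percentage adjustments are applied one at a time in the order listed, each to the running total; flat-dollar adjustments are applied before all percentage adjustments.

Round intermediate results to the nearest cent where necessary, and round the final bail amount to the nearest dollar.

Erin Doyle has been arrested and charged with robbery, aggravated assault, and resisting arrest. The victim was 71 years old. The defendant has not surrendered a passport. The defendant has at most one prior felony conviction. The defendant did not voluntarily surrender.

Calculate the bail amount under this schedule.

$196,320

Base amounts from the schedule: robbery $97,200; aggravated assault $20,000; resisting arrest $5,500.
Stacking rule: sum of all bases. $97,200 + $20,000 + $5,500 = $122,700.
Offense involved a victim aged 65 or older (+60%): $122,700 × 1.6 = $196,320.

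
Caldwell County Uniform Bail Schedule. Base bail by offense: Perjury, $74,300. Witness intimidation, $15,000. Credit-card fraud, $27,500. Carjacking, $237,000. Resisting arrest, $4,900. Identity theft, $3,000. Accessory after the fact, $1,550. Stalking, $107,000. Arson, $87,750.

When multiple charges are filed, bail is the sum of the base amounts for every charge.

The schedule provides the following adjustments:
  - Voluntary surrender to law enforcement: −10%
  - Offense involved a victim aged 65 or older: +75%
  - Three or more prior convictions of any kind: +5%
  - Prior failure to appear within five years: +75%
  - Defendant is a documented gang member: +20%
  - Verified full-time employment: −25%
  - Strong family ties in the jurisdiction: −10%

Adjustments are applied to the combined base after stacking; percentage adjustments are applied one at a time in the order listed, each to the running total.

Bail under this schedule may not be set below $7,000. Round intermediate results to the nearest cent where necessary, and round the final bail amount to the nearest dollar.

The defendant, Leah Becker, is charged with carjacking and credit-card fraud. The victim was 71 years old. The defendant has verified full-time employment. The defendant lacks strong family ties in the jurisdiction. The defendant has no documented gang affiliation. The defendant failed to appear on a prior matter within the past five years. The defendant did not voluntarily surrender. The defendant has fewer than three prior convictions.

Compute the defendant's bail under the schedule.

Base amounts from the schedule: carjacking $237,000; credit-card fraud $27,500.
Stacking rule: sum of all bases. $237,000 + $27,500 = $264,500.
Offense involved a victim aged 65 or older (+75%): $264,500 × 1.75 = $462,875.
Prior failure to appear within five years (+75%): $462,875 × 1.75 = $810,031.25.
Verified full-time employment (−25%): $810,031.25 × 0.75 = $607,523.44.
$607,523.44 is at or above the $7,000 minimum.
Rounded to the nearest dollar: $607,523.

$607,523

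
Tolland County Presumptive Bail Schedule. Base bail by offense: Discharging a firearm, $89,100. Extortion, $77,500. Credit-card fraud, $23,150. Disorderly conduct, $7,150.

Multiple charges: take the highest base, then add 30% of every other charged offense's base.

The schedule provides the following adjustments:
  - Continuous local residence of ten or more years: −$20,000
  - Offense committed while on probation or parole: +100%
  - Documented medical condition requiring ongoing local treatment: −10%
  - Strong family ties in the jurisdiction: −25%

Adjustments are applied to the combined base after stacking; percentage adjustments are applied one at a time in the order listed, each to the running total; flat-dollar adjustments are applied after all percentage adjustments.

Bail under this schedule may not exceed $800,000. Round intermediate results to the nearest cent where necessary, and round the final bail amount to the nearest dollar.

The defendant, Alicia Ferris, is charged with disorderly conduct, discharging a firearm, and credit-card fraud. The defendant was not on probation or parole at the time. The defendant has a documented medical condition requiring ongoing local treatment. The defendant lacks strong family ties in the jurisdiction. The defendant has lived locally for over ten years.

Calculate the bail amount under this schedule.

Base amounts from the schedule: disorderly conduct $7,150; discharging a firearm $89,100; credit-card fraud $23,150.
Stacking rule: highest base plus 30% of each additional charge. Highest is discharging a firearm at $89,100. Additional: $7,150 × 30% = $2,145; $23,150 × 30% = $6,945. Combined base = $89,100 + $9,090 = $98,190.
Documented medical condition requiring ongoing local treatment (−10%): $98,190 × 0.9 = $88,371.
Continuous local residence of ten or more years (−$20,000 flat): $88,371 − $20,000 = $68,371.
$68,371 is within the $800,000 maximum.

$68,371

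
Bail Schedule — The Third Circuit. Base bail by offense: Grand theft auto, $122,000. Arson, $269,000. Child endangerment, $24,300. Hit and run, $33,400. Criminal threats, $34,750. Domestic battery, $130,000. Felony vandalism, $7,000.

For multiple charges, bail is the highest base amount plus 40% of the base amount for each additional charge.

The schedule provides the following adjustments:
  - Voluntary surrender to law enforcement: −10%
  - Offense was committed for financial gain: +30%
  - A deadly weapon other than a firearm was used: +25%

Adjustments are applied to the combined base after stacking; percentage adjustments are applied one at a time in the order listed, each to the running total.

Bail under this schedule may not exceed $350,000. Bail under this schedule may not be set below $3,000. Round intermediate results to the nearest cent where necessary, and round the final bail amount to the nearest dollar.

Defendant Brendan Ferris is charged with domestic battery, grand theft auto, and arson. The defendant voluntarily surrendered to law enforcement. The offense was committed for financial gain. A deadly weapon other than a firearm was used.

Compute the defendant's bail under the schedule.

Base amounts from the schedule: domestic battery $130,000; grand theft auto $122,000; arson $269,000.
Stacking rule: highest base plus 40% of each additional charge. Highest is arson at $269,000. Additional: $130,000 × 40% = $52,000; $122,000 × 40% = $48,800. Combined base = $269,000 + $100,800 = $369,800.
Voluntary surrender to law enforcement (−10%): $369,800 × 0.9 = $332,820.
Offense was committed for financial gain (+30%): $332,820 × 1.3 = $432,666.
A deadly weapon other than a firearm was used (+25%): $432,666 × 1.25 = $540,832.50.
Result $540,832.50 exceeds the maximum of $350,000; bail is capped at $350,000.
$350,000 is at or above the $3,000 minimum.

$350,000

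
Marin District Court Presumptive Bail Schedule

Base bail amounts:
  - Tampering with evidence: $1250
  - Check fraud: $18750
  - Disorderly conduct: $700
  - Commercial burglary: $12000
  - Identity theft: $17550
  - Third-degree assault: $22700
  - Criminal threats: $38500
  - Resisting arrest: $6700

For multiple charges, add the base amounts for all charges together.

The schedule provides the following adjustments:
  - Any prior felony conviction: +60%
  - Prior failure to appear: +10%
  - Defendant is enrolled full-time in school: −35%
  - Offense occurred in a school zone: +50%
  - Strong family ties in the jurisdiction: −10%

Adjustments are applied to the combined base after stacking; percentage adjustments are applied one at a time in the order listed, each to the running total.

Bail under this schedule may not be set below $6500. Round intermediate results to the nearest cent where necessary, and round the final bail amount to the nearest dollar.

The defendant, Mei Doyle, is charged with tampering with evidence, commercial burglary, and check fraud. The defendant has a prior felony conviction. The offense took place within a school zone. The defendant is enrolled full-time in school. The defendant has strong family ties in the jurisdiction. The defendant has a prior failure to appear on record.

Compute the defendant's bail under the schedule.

$49421

Base amounts from the schedule: tampering with evidence $1250; commercial burglary $12000; check fraud $18750.
Stacking rule: sum of all bases. $1250 + $12000 + $18750 = $32000.
Any prior felony conviction (+60%): $32000 × 1.6 = $51200.
Prior failure to appear (+10%): $51200 × 1.1 = $56320.
Defendant is enrolled full-time in school (−35%): $56320 × 0.65 = $36608.
Offense occurred in a school zone (+50%): $36608 × 1.5 = $54912.
Strong family ties in the jurisdiction (−10%): $54912 × 0.9 = $49420.80.
$49420.80 is at or above the $6500 minimum.
Rounded to the nearest dollar: $49421.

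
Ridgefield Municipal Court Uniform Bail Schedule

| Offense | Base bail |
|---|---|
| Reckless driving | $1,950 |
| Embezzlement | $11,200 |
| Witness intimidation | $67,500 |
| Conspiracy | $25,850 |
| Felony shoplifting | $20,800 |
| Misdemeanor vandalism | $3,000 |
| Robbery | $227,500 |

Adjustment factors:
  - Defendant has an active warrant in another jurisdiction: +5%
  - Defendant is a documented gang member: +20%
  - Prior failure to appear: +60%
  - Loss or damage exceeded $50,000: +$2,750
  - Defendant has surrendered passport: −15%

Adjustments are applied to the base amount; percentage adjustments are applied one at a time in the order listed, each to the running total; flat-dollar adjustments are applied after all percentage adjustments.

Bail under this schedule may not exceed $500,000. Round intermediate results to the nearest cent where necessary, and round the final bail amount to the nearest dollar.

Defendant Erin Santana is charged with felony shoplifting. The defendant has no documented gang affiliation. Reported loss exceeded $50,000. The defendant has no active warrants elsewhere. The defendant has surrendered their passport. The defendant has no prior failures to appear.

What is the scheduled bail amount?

Base amounts from the schedule: felony shoplifting $20,800.
Single charge. Combined base = $20,800.
Defendant has surrendered passport (−15%): $20,800 × 0.85 = $17,680.
Loss or damage exceeded $50,000 (+$2,750 flat): $17,680 + $2,750 = $20,430.
$20,430 is within the $500,000 maximum.

$20,430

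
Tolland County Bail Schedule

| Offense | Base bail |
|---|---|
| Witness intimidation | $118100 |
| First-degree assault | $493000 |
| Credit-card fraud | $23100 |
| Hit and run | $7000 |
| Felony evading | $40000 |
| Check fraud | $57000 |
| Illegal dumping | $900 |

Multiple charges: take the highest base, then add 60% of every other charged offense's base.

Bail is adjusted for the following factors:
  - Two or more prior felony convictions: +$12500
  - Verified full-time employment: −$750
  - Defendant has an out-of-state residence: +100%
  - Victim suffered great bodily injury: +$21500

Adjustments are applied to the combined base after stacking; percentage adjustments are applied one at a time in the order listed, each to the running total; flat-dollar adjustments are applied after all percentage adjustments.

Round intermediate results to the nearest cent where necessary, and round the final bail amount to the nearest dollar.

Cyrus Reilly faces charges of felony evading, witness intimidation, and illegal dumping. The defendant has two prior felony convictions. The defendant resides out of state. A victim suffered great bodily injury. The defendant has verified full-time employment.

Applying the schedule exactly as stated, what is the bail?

$318530

Base amounts from the schedule: felony evading $40000; witness intimidation $118100; illegal dumping $900.
Stacking rule: highest base plus 60% of each additional charge. Highest is witness intimidation at $118100. Additional: $40000 × 60% = $24000; $900 × 60% = $540. Combined base = $118100 + $24540 = $142640.
Defendant has an out-of-state residence (+100%): $142640 × 2 = $285280.
Two or more prior felony convictions (+$12500 flat): $285280 + $12500 = $297780.
Verified full-time employment (−$750 flat): $297780 − $750 = $297030.
Victim suffered great bodily injury (+$21500 flat): $297030 + $21500 = $318530.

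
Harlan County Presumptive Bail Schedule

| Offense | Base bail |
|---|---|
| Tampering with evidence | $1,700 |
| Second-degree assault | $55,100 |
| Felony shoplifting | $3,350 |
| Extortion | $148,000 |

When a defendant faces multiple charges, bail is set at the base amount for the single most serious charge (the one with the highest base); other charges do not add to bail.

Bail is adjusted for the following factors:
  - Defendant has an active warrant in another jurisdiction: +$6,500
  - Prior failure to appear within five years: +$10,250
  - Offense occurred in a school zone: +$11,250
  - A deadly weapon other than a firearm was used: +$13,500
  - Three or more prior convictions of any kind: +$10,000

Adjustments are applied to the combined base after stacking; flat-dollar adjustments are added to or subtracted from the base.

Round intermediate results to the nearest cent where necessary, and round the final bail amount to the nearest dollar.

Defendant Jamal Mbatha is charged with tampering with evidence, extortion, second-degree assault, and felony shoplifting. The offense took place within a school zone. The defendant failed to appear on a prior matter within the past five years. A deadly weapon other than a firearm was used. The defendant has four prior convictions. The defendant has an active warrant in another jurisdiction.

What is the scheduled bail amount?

$199,500

Base amounts from the schedule: tampering with evidence $1,700; extortion $148,000; second-degree assault $55,100; felony shoplifting $3,350.
Stacking rule: use the highest base only. Highest is extortion at $148,000. Combined base = $148,000.
Defendant has an active warrant in another jurisdiction (+$6,500 flat): $148,000 + $6,500 = $154,500.
Prior failure to appear within five years (+$10,250 flat): $154,500 + $10,250 = $164,750.
Offense occurred in a school zone (+$11,250 flat): $164,750 + $11,250 = $176,000.
A deadly weapon other than a firearm was used (+$13,500 flat): $176,000 + $13,500 = $189,500.
Three or more prior convictions of any kind (+$10,000 flat): $189,500 + $10,000 = $199,500.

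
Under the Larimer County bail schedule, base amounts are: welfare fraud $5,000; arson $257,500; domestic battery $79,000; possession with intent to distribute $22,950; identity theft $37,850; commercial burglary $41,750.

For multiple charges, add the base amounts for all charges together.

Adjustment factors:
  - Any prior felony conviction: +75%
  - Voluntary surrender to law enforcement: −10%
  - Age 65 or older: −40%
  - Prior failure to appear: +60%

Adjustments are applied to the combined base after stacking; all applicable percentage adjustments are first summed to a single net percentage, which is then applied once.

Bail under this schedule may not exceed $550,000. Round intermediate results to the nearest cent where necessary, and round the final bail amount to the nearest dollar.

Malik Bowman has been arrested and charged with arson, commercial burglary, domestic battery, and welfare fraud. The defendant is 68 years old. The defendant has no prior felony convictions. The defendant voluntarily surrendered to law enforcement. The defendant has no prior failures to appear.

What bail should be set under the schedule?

$191,625

Base amounts from the schedule: arson $257,500; commercial burglary $41,750; domestic battery $79,000; welfare fraud $5,000.
Stacking rule: sum of all bases. $257,500 + $41,750 + $79,000 + $5,000 = $383,250.
Net percentage adjustment: −10% −40% = −50%. $383,250 × 0.5 = $191,625.
$191,625 is within the $550,000 maximum.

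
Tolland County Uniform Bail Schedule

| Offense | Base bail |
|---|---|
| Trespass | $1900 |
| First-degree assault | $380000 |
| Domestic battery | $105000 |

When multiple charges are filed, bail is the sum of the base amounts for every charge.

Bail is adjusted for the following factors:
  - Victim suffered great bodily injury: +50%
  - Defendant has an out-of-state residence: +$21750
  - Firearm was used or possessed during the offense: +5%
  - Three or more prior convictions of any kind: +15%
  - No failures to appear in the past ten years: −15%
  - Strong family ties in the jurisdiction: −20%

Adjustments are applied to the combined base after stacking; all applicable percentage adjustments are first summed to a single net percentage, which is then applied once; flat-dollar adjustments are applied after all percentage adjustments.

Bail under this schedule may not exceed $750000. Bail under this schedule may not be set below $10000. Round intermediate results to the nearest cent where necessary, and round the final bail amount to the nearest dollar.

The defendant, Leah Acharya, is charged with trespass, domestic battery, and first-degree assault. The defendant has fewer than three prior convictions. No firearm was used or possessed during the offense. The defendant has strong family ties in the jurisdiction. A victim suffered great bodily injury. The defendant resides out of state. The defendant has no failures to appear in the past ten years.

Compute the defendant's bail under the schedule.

Base amounts from the schedule: trespass $1900; domestic battery $105000; first-degree assault $380000.
Stacking rule: sum of all bases. $1900 + $105000 + $380000 = $486900.
Net percentage adjustment: +50% −15% −20% = +15%. $486900 × 1.15 = $559935.
Defendant has an out-of-state residence (+$21750 flat): $559935 + $21750 = $581685.
$581685 is within the $750000 maximum.
$581685 is at or above the $10000 minimum.

$581685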